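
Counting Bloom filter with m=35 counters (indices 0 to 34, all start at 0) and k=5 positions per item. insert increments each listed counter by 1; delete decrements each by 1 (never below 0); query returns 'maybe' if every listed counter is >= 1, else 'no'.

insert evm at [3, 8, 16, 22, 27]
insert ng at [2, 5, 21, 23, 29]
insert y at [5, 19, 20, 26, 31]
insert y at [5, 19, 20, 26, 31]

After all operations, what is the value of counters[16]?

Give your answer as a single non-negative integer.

Step 1: insert evm at [3, 8, 16, 22, 27] -> counters=[0,0,0,1,0,0,0,0,1,0,0,0,0,0,0,0,1,0,0,0,0,0,1,0,0,0,0,1,0,0,0,0,0,0,0]
Step 2: insert ng at [2, 5, 21, 23, 29] -> counters=[0,0,1,1,0,1,0,0,1,0,0,0,0,0,0,0,1,0,0,0,0,1,1,1,0,0,0,1,0,1,0,0,0,0,0]
Step 3: insert y at [5, 19, 20, 26, 31] -> counters=[0,0,1,1,0,2,0,0,1,0,0,0,0,0,0,0,1,0,0,1,1,1,1,1,0,0,1,1,0,1,0,1,0,0,0]
Step 4: insert y at [5, 19, 20, 26, 31] -> counters=[0,0,1,1,0,3,0,0,1,0,0,0,0,0,0,0,1,0,0,2,2,1,1,1,0,0,2,1,0,1,0,2,0,0,0]
Final counters=[0,0,1,1,0,3,0,0,1,0,0,0,0,0,0,0,1,0,0,2,2,1,1,1,0,0,2,1,0,1,0,2,0,0,0] -> counters[16]=1

Answer: 1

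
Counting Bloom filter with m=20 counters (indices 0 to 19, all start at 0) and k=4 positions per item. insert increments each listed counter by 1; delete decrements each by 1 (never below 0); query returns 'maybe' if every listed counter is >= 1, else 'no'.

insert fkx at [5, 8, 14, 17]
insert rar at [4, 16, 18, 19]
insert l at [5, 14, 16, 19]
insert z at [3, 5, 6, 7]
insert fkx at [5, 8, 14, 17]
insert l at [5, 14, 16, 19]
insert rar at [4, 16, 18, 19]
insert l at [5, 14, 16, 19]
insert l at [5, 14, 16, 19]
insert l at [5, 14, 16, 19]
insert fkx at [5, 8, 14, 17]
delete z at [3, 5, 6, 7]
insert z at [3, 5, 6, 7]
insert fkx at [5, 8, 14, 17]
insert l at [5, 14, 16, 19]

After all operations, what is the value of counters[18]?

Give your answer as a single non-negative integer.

Answer: 2

Derivation:
Step 1: insert fkx at [5, 8, 14, 17] -> counters=[0,0,0,0,0,1,0,0,1,0,0,0,0,0,1,0,0,1,0,0]
Step 2: insert rar at [4, 16, 18, 19] -> counters=[0,0,0,0,1,1,0,0,1,0,0,0,0,0,1,0,1,1,1,1]
Step 3: insert l at [5, 14, 16, 19] -> counters=[0,0,0,0,1,2,0,0,1,0,0,0,0,0,2,0,2,1,1,2]
Step 4: insert z at [3, 5, 6, 7] -> counters=[0,0,0,1,1,3,1,1,1,0,0,0,0,0,2,0,2,1,1,2]
Step 5: insert fkx at [5, 8, 14, 17] -> counters=[0,0,0,1,1,4,1,1,2,0,0,0,0,0,3,0,2,2,1,2]
Step 6: insert l at [5, 14, 16, 19] -> counters=[0,0,0,1,1,5,1,1,2,0,0,0,0,0,4,0,3,2,1,3]
Step 7: insert rar at [4, 16, 18, 19] -> counters=[0,0,0,1,2,5,1,1,2,0,0,0,0,0,4,0,4,2,2,4]
Step 8: insert l at [5, 14, 16, 19] -> counters=[0,0,0,1,2,6,1,1,2,0,0,0,0,0,5,0,5,2,2,5]
Step 9: insert l at [5, 14, 16, 19] -> counters=[0,0,0,1,2,7,1,1,2,0,0,0,0,0,6,0,6,2,2,6]
Step 10: insert l at [5, 14, 16, 19] -> counters=[0,0,0,1,2,8,1,1,2,0,0,0,0,0,7,0,7,2,2,7]
Step 11: insert fkx at [5, 8, 14, 17] -> counters=[0,0,0,1,2,9,1,1,3,0,0,0,0,0,8,0,7,3,2,7]
Step 12: delete z at [3, 5, 6, 7] -> counters=[0,0,0,0,2,8,0,0,3,0,0,0,0,0,8,0,7,3,2,7]
Step 13: insert z at [3, 5, 6, 7] -> counters=[0,0,0,1,2,9,1,1,3,0,0,0,0,0,8,0,7,3,2,7]
Step 14: insert fkx at [5, 8, 14, 17] -> counters=[0,0,0,1,2,10,1,1,4,0,0,0,0,0,9,0,7,4,2,7]
Step 15: insert l at [5, 14, 16, 19] -> counters=[0,0,0,1,2,11,1,1,4,0,0,0,0,0,10,0,8,4,2,8]
Final counters=[0,0,0,1,2,11,1,1,4,0,0,0,0,0,10,0,8,4,2,8] -> counters[18]=2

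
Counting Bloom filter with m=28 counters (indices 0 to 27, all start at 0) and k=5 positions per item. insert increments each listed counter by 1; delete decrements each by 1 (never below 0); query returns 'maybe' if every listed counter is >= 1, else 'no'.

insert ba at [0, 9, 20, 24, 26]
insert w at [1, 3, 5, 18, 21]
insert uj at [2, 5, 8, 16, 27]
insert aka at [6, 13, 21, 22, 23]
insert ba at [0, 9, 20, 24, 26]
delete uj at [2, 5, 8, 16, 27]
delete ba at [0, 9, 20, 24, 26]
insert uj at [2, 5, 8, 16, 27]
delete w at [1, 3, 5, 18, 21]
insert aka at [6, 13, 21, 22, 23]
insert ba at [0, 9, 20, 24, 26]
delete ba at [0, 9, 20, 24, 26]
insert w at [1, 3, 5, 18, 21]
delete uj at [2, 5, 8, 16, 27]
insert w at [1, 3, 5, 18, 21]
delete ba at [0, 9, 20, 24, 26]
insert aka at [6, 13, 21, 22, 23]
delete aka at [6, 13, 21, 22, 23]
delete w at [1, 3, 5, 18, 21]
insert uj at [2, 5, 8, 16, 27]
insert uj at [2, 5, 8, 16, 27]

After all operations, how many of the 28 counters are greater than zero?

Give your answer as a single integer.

Answer: 13

Derivation:
Step 1: insert ba at [0, 9, 20, 24, 26] -> counters=[1,0,0,0,0,0,0,0,0,1,0,0,0,0,0,0,0,0,0,0,1,0,0,0,1,0,1,0]
Step 2: insert w at [1, 3, 5, 18, 21] -> counters=[1,1,0,1,0,1,0,0,0,1,0,0,0,0,0,0,0,0,1,0,1,1,0,0,1,0,1,0]
Step 3: insert uj at [2, 5, 8, 16, 27] -> counters=[1,1,1,1,0,2,0,0,1,1,0,0,0,0,0,0,1,0,1,0,1,1,0,0,1,0,1,1]
Step 4: insert aka at [6, 13, 21, 22, 23] -> counters=[1,1,1,1,0,2,1,0,1,1,0,0,0,1,0,0,1,0,1,0,1,2,1,1,1,0,1,1]
Step 5: insert ba at [0, 9, 20, 24, 26] -> counters=[2,1,1,1,0,2,1,0,1,2,0,0,0,1,0,0,1,0,1,0,2,2,1,1,2,0,2,1]
Step 6: delete uj at [2, 5, 8, 16, 27] -> counters=[2,1,0,1,0,1,1,0,0,2,0,0,0,1,0,0,0,0,1,0,2,2,1,1,2,0,2,0]
Step 7: delete ba at [0, 9, 20, 24, 26] -> counters=[1,1,0,1,0,1,1,0,0,1,0,0,0,1,0,0,0,0,1,0,1,2,1,1,1,0,1,0]
Step 8: insert uj at [2, 5, 8, 16, 27] -> counters=[1,1,1,1,0,2,1,0,1,1,0,0,0,1,0,0,1,0,1,0,1,2,1,1,1,0,1,1]
Step 9: delete w at [1, 3, 5, 18, 21] -> counters=[1,0,1,0,0,1,1,0,1,1,0,0,0,1,0,0,1,0,0,0,1,1,1,1,1,0,1,1]
Step 10: insert aka at [6, 13, 21, 22, 23] -> counters=[1,0,1,0,0,1,2,0,1,1,0,0,0,2,0,0,1,0,0,0,1,2,2,2,1,0,1,1]
Step 11: insert ba at [0, 9, 20, 24, 26] -> counters=[2,0,1,0,0,1,2,0,1,2,0,0,0,2,0,0,1,0,0,0,2,2,2,2,2,0,2,1]
Step 12: delete ba at [0, 9, 20, 24, 26] -> counters=[1,0,1,0,0,1,2,0,1,1,0,0,0,2,0,0,1,0,0,0,1,2,2,2,1,0,1,1]
Step 13: insert w at [1, 3, 5, 18, 21] -> counters=[1,1,1,1,0,2,2,0,1,1,0,0,0,2,0,0,1,0,1,0,1,3,2,2,1,0,1,1]
Step 14: delete uj at [2, 5, 8, 16, 27] -> counters=[1,1,0,1,0,1,2,0,0,1,0,0,0,2,0,0,0,0,1,0,1,3,2,2,1,0,1,0]
Step 15: insert w at [1, 3, 5, 18, 21] -> counters=[1,2,0,2,0,2,2,0,0,1,0,0,0,2,0,0,0,0,2,0,1,4,2,2,1,0,1,0]
Step 16: delete ba at [0, 9, 20, 24, 26] -> counters=[0,2,0,2,0,2,2,0,0,0,0,0,0,2,0,0,0,0,2,0,0,4,2,2,0,0,0,0]
Step 17: insert aka at [6, 13, 21, 22, 23] -> counters=[0,2,0,2,0,2,3,0,0,0,0,0,0,3,0,0,0,0,2,0,0,5,3,3,0,0,0,0]
Step 18: delete aka at [6, 13, 21, 22, 23] -> counters=[0,2,0,2,0,2,2,0,0,0,0,0,0,2,0,0,0,0,2,0,0,4,2,2,0,0,0,0]
Step 19: delete w at [1, 3, 5, 18, 21] -> counters=[0,1,0,1,0,1,2,0,0,0,0,0,0,2,0,0,0,0,1,0,0,3,2,2,0,0,0,0]
Step 20: insert uj at [2, 5, 8, 16, 27] -> counters=[0,1,1,1,0,2,2,0,1,0,0,0,0,2,0,0,1,0,1,0,0,3,2,2,0,0,0,1]
Step 21: insert uj at [2, 5, 8, 16, 27] -> counters=[0,1,2,1,0,3,2,0,2,0,0,0,0,2,0,0,2,0,1,0,0,3,2,2,0,0,0,2]
Final counters=[0,1,2,1,0,3,2,0,2,0,0,0,0,2,0,0,2,0,1,0,0,3,2,2,0,0,0,2] -> 13 nonzero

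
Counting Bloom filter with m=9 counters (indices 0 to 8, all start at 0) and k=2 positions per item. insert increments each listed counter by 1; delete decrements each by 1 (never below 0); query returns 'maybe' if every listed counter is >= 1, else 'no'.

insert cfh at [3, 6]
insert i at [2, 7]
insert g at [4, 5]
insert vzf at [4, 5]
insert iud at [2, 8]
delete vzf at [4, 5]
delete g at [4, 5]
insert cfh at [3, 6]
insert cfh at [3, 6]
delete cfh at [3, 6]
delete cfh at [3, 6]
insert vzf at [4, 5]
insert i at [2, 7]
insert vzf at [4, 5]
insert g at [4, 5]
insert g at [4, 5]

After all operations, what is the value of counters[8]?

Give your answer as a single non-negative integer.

Answer: 1

Derivation:
Step 1: insert cfh at [3, 6] -> counters=[0,0,0,1,0,0,1,0,0]
Step 2: insert i at [2, 7] -> counters=[0,0,1,1,0,0,1,1,0]
Step 3: insert g at [4, 5] -> counters=[0,0,1,1,1,1,1,1,0]
Step 4: insert vzf at [4, 5] -> counters=[0,0,1,1,2,2,1,1,0]
Step 5: insert iud at [2, 8] -> counters=[0,0,2,1,2,2,1,1,1]
Step 6: delete vzf at [4, 5] -> counters=[0,0,2,1,1,1,1,1,1]
Step 7: delete g at [4, 5] -> counters=[0,0,2,1,0,0,1,1,1]
Step 8: insert cfh at [3, 6] -> counters=[0,0,2,2,0,0,2,1,1]
Step 9: insert cfh at [3, 6] -> counters=[0,0,2,3,0,0,3,1,1]
Step 10: delete cfh at [3, 6] -> counters=[0,0,2,2,0,0,2,1,1]
Step 11: delete cfh at [3, 6] -> counters=[0,0,2,1,0,0,1,1,1]
Step 12: insert vzf at [4, 5] -> counters=[0,0,2,1,1,1,1,1,1]
Step 13: insert i at [2, 7] -> counters=[0,0,3,1,1,1,1,2,1]
Step 14: insert vzf at [4, 5] -> counters=[0,0,3,1,2,2,1,2,1]
Step 15: insert g at [4, 5] -> counters=[0,0,3,1,3,3,1,2,1]
Step 16: insert g at [4, 5] -> counters=[0,0,3,1,4,4,1,2,1]
Final counters=[0,0,3,1,4,4,1,2,1] -> counters[8]=1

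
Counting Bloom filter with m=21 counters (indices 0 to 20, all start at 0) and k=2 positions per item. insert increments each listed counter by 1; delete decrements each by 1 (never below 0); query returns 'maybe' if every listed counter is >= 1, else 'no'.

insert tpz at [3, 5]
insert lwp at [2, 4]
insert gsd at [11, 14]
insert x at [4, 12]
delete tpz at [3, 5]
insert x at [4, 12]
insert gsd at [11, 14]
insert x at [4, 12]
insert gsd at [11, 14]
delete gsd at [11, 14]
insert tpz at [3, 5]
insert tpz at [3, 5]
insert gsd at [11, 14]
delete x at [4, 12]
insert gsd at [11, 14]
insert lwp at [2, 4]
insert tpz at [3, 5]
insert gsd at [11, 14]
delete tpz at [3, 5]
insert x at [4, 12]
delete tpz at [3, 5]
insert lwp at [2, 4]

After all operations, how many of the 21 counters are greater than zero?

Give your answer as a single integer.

Answer: 7

Derivation:
Step 1: insert tpz at [3, 5] -> counters=[0,0,0,1,0,1,0,0,0,0,0,0,0,0,0,0,0,0,0,0,0]
Step 2: insert lwp at [2, 4] -> counters=[0,0,1,1,1,1,0,0,0,0,0,0,0,0,0,0,0,0,0,0,0]
Step 3: insert gsd at [11, 14] -> counters=[0,0,1,1,1,1,0,0,0,0,0,1,0,0,1,0,0,0,0,0,0]
Step 4: insert x at [4, 12] -> counters=[0,0,1,1,2,1,0,0,0,0,0,1,1,0,1,0,0,0,0,0,0]
Step 5: delete tpz at [3, 5] -> counters=[0,0,1,0,2,0,0,0,0,0,0,1,1,0,1,0,0,0,0,0,0]
Step 6: insert x at [4, 12] -> counters=[0,0,1,0,3,0,0,0,0,0,0,1,2,0,1,0,0,0,0,0,0]
Step 7: insert gsd at [11, 14] -> counters=[0,0,1,0,3,0,0,0,0,0,0,2,2,0,2,0,0,0,0,0,0]
Step 8: insert x at [4, 12] -> counters=[0,0,1,0,4,0,0,0,0,0,0,2,3,0,2,0,0,0,0,0,0]
Step 9: insert gsd at [11, 14] -> counters=[0,0,1,0,4,0,0,0,0,0,0,3,3,0,3,0,0,0,0,0,0]
Step 10: delete gsd at [11, 14] -> counters=[0,0,1,0,4,0,0,0,0,0,0,2,3,0,2,0,0,0,0,0,0]
Step 11: insert tpz at [3, 5] -> counters=[0,0,1,1,4,1,0,0,0,0,0,2,3,0,2,0,0,0,0,0,0]
Step 12: insert tpz at [3, 5] -> counters=[0,0,1,2,4,2,0,0,0,0,0,2,3,0,2,0,0,0,0,0,0]
Step 13: insert gsd at [11, 14] -> counters=[0,0,1,2,4,2,0,0,0,0,0,3,3,0,3,0,0,0,0,0,0]
Step 14: delete x at [4, 12] -> counters=[0,0,1,2,3,2,0,0,0,0,0,3,2,0,3,0,0,0,0,0,0]
Step 15: insert gsd at [11, 14] -> counters=[0,0,1,2,3,2,0,0,0,0,0,4,2,0,4,0,0,0,0,0,0]
Step 16: insert lwp at [2, 4] -> counters=[0,0,2,2,4,2,0,0,0,0,0,4,2,0,4,0,0,0,0,0,0]
Step 17: insert tpz at [3, 5] -> counters=[0,0,2,3,4,3,0,0,0,0,0,4,2,0,4,0,0,0,0,0,0]
Step 18: insert gsd at [11, 14] -> counters=[0,0,2,3,4,3,0,0,0,0,0,5,2,0,5,0,0,0,0,0,0]
Step 19: delete tpz at [3, 5] -> counters=[0,0,2,2,4,2,0,0,0,0,0,5,2,0,5,0,0,0,0,0,0]
Step 20: insert x at [4, 12] -> counters=[0,0,2,2,5,2,0,0,0,0,0,5,3,0,5,0,0,0,0,0,0]
Step 21: delete tpz at [3, 5] -> counters=[0,0,2,1,5,1,0,0,0,0,0,5,3,0,5,0,0,0,0,0,0]
Step 22: insert lwp at [2, 4] -> counters=[0,0,3,1,6,1,0,0,0,0,0,5,3,0,5,0,0,0,0,0,0]
Final counters=[0,0,3,1,6,1,0,0,0,0,0,5,3,0,5,0,0,0,0,0,0] -> 7 nonzero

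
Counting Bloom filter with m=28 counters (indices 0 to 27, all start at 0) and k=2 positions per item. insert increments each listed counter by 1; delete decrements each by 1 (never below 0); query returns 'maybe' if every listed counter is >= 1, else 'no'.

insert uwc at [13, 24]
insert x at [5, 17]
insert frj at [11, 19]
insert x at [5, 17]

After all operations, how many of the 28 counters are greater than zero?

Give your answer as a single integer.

Step 1: insert uwc at [13, 24] -> counters=[0,0,0,0,0,0,0,0,0,0,0,0,0,1,0,0,0,0,0,0,0,0,0,0,1,0,0,0]
Step 2: insert x at [5, 17] -> counters=[0,0,0,0,0,1,0,0,0,0,0,0,0,1,0,0,0,1,0,0,0,0,0,0,1,0,0,0]
Step 3: insert frj at [11, 19] -> counters=[0,0,0,0,0,1,0,0,0,0,0,1,0,1,0,0,0,1,0,1,0,0,0,0,1,0,0,0]
Step 4: insert x at [5, 17] -> counters=[0,0,0,0,0,2,0,0,0,0,0,1,0,1,0,0,0,2,0,1,0,0,0,0,1,0,0,0]
Final counters=[0,0,0,0,0,2,0,0,0,0,0,1,0,1,0,0,0,2,0,1,0,0,0,0,1,0,0,0] -> 6 nonzero

Answer: 6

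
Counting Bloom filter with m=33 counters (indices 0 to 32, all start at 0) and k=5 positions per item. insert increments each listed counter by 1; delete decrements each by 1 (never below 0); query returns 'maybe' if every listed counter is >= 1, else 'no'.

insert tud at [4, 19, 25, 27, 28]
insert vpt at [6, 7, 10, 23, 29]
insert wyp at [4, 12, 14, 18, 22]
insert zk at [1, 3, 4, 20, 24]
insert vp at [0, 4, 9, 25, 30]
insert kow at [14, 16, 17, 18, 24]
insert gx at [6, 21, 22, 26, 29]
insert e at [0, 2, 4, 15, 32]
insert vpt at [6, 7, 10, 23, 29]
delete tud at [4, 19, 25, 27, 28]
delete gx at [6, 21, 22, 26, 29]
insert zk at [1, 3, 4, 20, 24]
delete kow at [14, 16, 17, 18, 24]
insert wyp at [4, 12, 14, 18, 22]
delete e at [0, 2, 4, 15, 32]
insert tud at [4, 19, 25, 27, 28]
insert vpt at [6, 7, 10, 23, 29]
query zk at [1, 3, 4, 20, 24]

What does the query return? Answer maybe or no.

Step 1: insert tud at [4, 19, 25, 27, 28] -> counters=[0,0,0,0,1,0,0,0,0,0,0,0,0,0,0,0,0,0,0,1,0,0,0,0,0,1,0,1,1,0,0,0,0]
Step 2: insert vpt at [6, 7, 10, 23, 29] -> counters=[0,0,0,0,1,0,1,1,0,0,1,0,0,0,0,0,0,0,0,1,0,0,0,1,0,1,0,1,1,1,0,0,0]
Step 3: insert wyp at [4, 12, 14, 18, 22] -> counters=[0,0,0,0,2,0,1,1,0,0,1,0,1,0,1,0,0,0,1,1,0,0,1,1,0,1,0,1,1,1,0,0,0]
Step 4: insert zk at [1, 3, 4, 20, 24] -> counters=[0,1,0,1,3,0,1,1,0,0,1,0,1,0,1,0,0,0,1,1,1,0,1,1,1,1,0,1,1,1,0,0,0]
Step 5: insert vp at [0, 4, 9, 25, 30] -> counters=[1,1,0,1,4,0,1,1,0,1,1,0,1,0,1,0,0,0,1,1,1,0,1,1,1,2,0,1,1,1,1,0,0]
Step 6: insert kow at [14, 16, 17, 18, 24] -> counters=[1,1,0,1,4,0,1,1,0,1,1,0,1,0,2,0,1,1,2,1,1,0,1,1,2,2,0,1,1,1,1,0,0]
Step 7: insert gx at [6, 21, 22, 26, 29] -> counters=[1,1,0,1,4,0,2,1,0,1,1,0,1,0,2,0,1,1,2,1,1,1,2,1,2,2,1,1,1,2,1,0,0]
Step 8: insert e at [0, 2, 4, 15, 32] -> counters=[2,1,1,1,5,0,2,1,0,1,1,0,1,0,2,1,1,1,2,1,1,1,2,1,2,2,1,1,1,2,1,0,1]
Step 9: insert vpt at [6, 7, 10, 23, 29] -> counters=[2,1,1,1,5,0,3,2,0,1,2,0,1,0,2,1,1,1,2,1,1,1,2,2,2,2,1,1,1,3,1,0,1]
Step 10: delete tud at [4, 19, 25, 27, 28] -> counters=[2,1,1,1,4,0,3,2,0,1,2,0,1,0,2,1,1,1,2,0,1,1,2,2,2,1,1,0,0,3,1,0,1]
Step 11: delete gx at [6, 21, 22, 26, 29] -> counters=[2,1,1,1,4,0,2,2,0,1,2,0,1,0,2,1,1,1,2,0,1,0,1,2,2,1,0,0,0,2,1,0,1]
Step 12: insert zk at [1, 3, 4, 20, 24] -> counters=[2,2,1,2,5,0,2,2,0,1,2,0,1,0,2,1,1,1,2,0,2,0,1,2,3,1,0,0,0,2,1,0,1]
Step 13: delete kow at [14, 16, 17, 18, 24] -> counters=[2,2,1,2,5,0,2,2,0,1,2,0,1,0,1,1,0,0,1,0,2,0,1,2,2,1,0,0,0,2,1,0,1]
Step 14: insert wyp at [4, 12, 14, 18, 22] -> counters=[2,2,1,2,6,0,2,2,0,1,2,0,2,0,2,1,0,0,2,0,2,0,2,2,2,1,0,0,0,2,1,0,1]
Step 15: delete e at [0, 2, 4, 15, 32] -> counters=[1,2,0,2,5,0,2,2,0,1,2,0,2,0,2,0,0,0,2,0,2,0,2,2,2,1,0,0,0,2,1,0,0]
Step 16: insert tud at [4, 19, 25, 27, 28] -> counters=[1,2,0,2,6,0,2,2,0,1,2,0,2,0,2,0,0,0,2,1,2,0,2,2,2,2,0,1,1,2,1,0,0]
Step 17: insert vpt at [6, 7, 10, 23, 29] -> counters=[1,2,0,2,6,0,3,3,0,1,3,0,2,0,2,0,0,0,2,1,2,0,2,3,2,2,0,1,1,3,1,0,0]
Query zk: check counters[1]=2 counters[3]=2 counters[4]=6 counters[20]=2 counters[24]=2 -> maybe

Answer: maybe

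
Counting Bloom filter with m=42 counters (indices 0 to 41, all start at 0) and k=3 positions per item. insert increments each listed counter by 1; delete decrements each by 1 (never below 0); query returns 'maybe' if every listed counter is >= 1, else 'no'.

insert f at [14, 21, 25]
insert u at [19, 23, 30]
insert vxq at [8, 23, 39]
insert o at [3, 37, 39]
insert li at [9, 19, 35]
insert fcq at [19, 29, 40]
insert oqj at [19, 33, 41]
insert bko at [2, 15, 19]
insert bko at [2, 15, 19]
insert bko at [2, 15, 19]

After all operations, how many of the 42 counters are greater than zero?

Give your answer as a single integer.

Step 1: insert f at [14, 21, 25] -> counters=[0,0,0,0,0,0,0,0,0,0,0,0,0,0,1,0,0,0,0,0,0,1,0,0,0,1,0,0,0,0,0,0,0,0,0,0,0,0,0,0,0,0]
Step 2: insert u at [19, 23, 30] -> counters=[0,0,0,0,0,0,0,0,0,0,0,0,0,0,1,0,0,0,0,1,0,1,0,1,0,1,0,0,0,0,1,0,0,0,0,0,0,0,0,0,0,0]
Step 3: insert vxq at [8, 23, 39] -> counters=[0,0,0,0,0,0,0,0,1,0,0,0,0,0,1,0,0,0,0,1,0,1,0,2,0,1,0,0,0,0,1,0,0,0,0,0,0,0,0,1,0,0]
Step 4: insert o at [3, 37, 39] -> counters=[0,0,0,1,0,0,0,0,1,0,0,0,0,0,1,0,0,0,0,1,0,1,0,2,0,1,0,0,0,0,1,0,0,0,0,0,0,1,0,2,0,0]
Step 5: insert li at [9, 19, 35] -> counters=[0,0,0,1,0,0,0,0,1,1,0,0,0,0,1,0,0,0,0,2,0,1,0,2,0,1,0,0,0,0,1,0,0,0,0,1,0,1,0,2,0,0]
Step 6: insert fcq at [19, 29, 40] -> counters=[0,0,0,1,0,0,0,0,1,1,0,0,0,0,1,0,0,0,0,3,0,1,0,2,0,1,0,0,0,1,1,0,0,0,0,1,0,1,0,2,1,0]
Step 7: insert oqj at [19, 33, 41] -> counters=[0,0,0,1,0,0,0,0,1,1,0,0,0,0,1,0,0,0,0,4,0,1,0,2,0,1,0,0,0,1,1,0,0,1,0,1,0,1,0,2,1,1]
Step 8: insert bko at [2, 15, 19] -> counters=[0,0,1,1,0,0,0,0,1,1,0,0,0,0,1,1,0,0,0,5,0,1,0,2,0,1,0,0,0,1,1,0,0,1,0,1,0,1,0,2,1,1]
Step 9: insert bko at [2, 15, 19] -> counters=[0,0,2,1,0,0,0,0,1,1,0,0,0,0,1,2,0,0,0,6,0,1,0,2,0,1,0,0,0,1,1,0,0,1,0,1,0,1,0,2,1,1]
Step 10: insert bko at [2, 15, 19] -> counters=[0,0,3,1,0,0,0,0,1,1,0,0,0,0,1,3,0,0,0,7,0,1,0,2,0,1,0,0,0,1,1,0,0,1,0,1,0,1,0,2,1,1]
Final counters=[0,0,3,1,0,0,0,0,1,1,0,0,0,0,1,3,0,0,0,7,0,1,0,2,0,1,0,0,0,1,1,0,0,1,0,1,0,1,0,2,1,1] -> 18 nonzero

Answer: 18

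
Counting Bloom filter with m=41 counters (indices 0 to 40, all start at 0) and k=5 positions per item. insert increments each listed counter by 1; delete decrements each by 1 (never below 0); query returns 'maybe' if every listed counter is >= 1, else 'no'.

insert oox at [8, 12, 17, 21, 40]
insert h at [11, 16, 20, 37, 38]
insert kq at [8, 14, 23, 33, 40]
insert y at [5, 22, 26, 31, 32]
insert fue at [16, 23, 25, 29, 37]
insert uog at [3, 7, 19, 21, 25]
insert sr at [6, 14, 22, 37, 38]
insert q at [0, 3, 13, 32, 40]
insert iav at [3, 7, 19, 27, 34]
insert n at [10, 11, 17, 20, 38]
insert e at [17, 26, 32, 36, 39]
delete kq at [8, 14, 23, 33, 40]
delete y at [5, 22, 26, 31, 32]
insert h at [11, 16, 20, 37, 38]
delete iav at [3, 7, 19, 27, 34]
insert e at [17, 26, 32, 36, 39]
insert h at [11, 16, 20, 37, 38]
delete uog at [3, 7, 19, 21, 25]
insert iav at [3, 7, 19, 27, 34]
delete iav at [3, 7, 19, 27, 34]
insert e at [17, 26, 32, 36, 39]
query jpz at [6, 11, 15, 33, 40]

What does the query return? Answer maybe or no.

Step 1: insert oox at [8, 12, 17, 21, 40] -> counters=[0,0,0,0,0,0,0,0,1,0,0,0,1,0,0,0,0,1,0,0,0,1,0,0,0,0,0,0,0,0,0,0,0,0,0,0,0,0,0,0,1]
Step 2: insert h at [11, 16, 20, 37, 38] -> counters=[0,0,0,0,0,0,0,0,1,0,0,1,1,0,0,0,1,1,0,0,1,1,0,0,0,0,0,0,0,0,0,0,0,0,0,0,0,1,1,0,1]
Step 3: insert kq at [8, 14, 23, 33, 40] -> counters=[0,0,0,0,0,0,0,0,2,0,0,1,1,0,1,0,1,1,0,0,1,1,0,1,0,0,0,0,0,0,0,0,0,1,0,0,0,1,1,0,2]
Step 4: insert y at [5, 22, 26, 31, 32] -> counters=[0,0,0,0,0,1,0,0,2,0,0,1,1,0,1,0,1,1,0,0,1,1,1,1,0,0,1,0,0,0,0,1,1,1,0,0,0,1,1,0,2]
Step 5: insert fue at [16, 23, 25, 29, 37] -> counters=[0,0,0,0,0,1,0,0,2,0,0,1,1,0,1,0,2,1,0,0,1,1,1,2,0,1,1,0,0,1,0,1,1,1,0,0,0,2,1,0,2]
Step 6: insert uog at [3, 7, 19, 21, 25] -> counters=[0,0,0,1,0,1,0,1,2,0,0,1,1,0,1,0,2,1,0,1,1,2,1,2,0,2,1,0,0,1,0,1,1,1,0,0,0,2,1,0,2]
Step 7: insert sr at [6, 14, 22, 37, 38] -> counters=[0,0,0,1,0,1,1,1,2,0,0,1,1,0,2,0,2,1,0,1,1,2,2,2,0,2,1,0,0,1,0,1,1,1,0,0,0,3,2,0,2]
Step 8: insert q at [0, 3, 13, 32, 40] -> counters=[1,0,0,2,0,1,1,1,2,0,0,1,1,1,2,0,2,1,0,1,1,2,2,2,0,2,1,0,0,1,0,1,2,1,0,0,0,3,2,0,3]
Step 9: insert iav at [3, 7, 19, 27, 34] -> counters=[1,0,0,3,0,1,1,2,2,0,0,1,1,1,2,0,2,1,0,2,1,2,2,2,0,2,1,1,0,1,0,1,2,1,1,0,0,3,2,0,3]
Step 10: insert n at [10, 11, 17, 20, 38] -> counters=[1,0,0,3,0,1,1,2,2,0,1,2,1,1,2,0,2,2,0,2,2,2,2,2,0,2,1,1,0,1,0,1,2,1,1,0,0,3,3,0,3]
Step 11: insert e at [17, 26, 32, 36, 39] -> counters=[1,0,0,3,0,1,1,2,2,0,1,2,1,1,2,0,2,3,0,2,2,2,2,2,0,2,2,1,0,1,0,1,3,1,1,0,1,3,3,1,3]
Step 12: delete kq at [8, 14, 23, 33, 40] -> counters=[1,0,0,3,0,1,1,2,1,0,1,2,1,1,1,0,2,3,0,2,2,2,2,1,0,2,2,1,0,1,0,1,3,0,1,0,1,3,3,1,2]
Step 13: delete y at [5, 22, 26, 31, 32] -> counters=[1,0,0,3,0,0,1,2,1,0,1,2,1,1,1,0,2,3,0,2,2,2,1,1,0,2,1,1,0,1,0,0,2,0,1,0,1,3,3,1,2]
Step 14: insert h at [11, 16, 20, 37, 38] -> counters=[1,0,0,3,0,0,1,2,1,0,1,3,1,1,1,0,3,3,0,2,3,2,1,1,0,2,1,1,0,1,0,0,2,0,1,0,1,4,4,1,2]
Step 15: delete iav at [3, 7, 19, 27, 34] -> counters=[1,0,0,2,0,0,1,1,1,0,1,3,1,1,1,0,3,3,0,1,3,2,1,1,0,2,1,0,0,1,0,0,2,0,0,0,1,4,4,1,2]
Step 16: insert e at [17, 26, 32, 36, 39] -> counters=[1,0,0,2,0,0,1,1,1,0,1,3,1,1,1,0,3,4,0,1,3,2,1,1,0,2,2,0,0,1,0,0,3,0,0,0,2,4,4,2,2]
Step 17: insert h at [11, 16, 20, 37, 38] -> counters=[1,0,0,2,0,0,1,1,1,0,1,4,1,1,1,0,4,4,0,1,4,2,1,1,0,2,2,0,0,1,0,0,3,0,0,0,2,5,5,2,2]
Step 18: delete uog at [3, 7, 19, 21, 25] -> counters=[1,0,0,1,0,0,1,0,1,0,1,4,1,1,1,0,4,4,0,0,4,1,1,1,0,1,2,0,0,1,0,0,3,0,0,0,2,5,5,2,2]
Step 19: insert iav at [3, 7, 19, 27, 34] -> counters=[1,0,0,2,0,0,1,1,1,0,1,4,1,1,1,0,4,4,0,1,4,1,1,1,0,1,2,1,0,1,0,0,3,0,1,0,2,5,5,2,2]
Step 20: delete iav at [3, 7, 19, 27, 34] -> counters=[1,0,0,1,0,0,1,0,1,0,1,4,1,1,1,0,4,4,0,0,4,1,1,1,0,1,2,0,0,1,0,0,3,0,0,0,2,5,5,2,2]
Step 21: insert e at [17, 26, 32, 36, 39] -> counters=[1,0,0,1,0,0,1,0,1,0,1,4,1,1,1,0,4,5,0,0,4,1,1,1,0,1,3,0,0,1,0,0,4,0,0,0,3,5,5,3,2]
Query jpz: check counters[6]=1 counters[11]=4 counters[15]=0 counters[33]=0 counters[40]=2 -> no

Answer: no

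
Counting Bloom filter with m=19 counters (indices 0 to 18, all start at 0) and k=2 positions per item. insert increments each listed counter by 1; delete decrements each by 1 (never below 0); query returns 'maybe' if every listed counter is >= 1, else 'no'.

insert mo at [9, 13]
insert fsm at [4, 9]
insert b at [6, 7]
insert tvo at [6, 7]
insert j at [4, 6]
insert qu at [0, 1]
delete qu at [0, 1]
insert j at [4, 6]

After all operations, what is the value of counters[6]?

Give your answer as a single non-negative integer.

Answer: 4

Derivation:
Step 1: insert mo at [9, 13] -> counters=[0,0,0,0,0,0,0,0,0,1,0,0,0,1,0,0,0,0,0]
Step 2: insert fsm at [4, 9] -> counters=[0,0,0,0,1,0,0,0,0,2,0,0,0,1,0,0,0,0,0]
Step 3: insert b at [6, 7] -> counters=[0,0,0,0,1,0,1,1,0,2,0,0,0,1,0,0,0,0,0]
Step 4: insert tvo at [6, 7] -> counters=[0,0,0,0,1,0,2,2,0,2,0,0,0,1,0,0,0,0,0]
Step 5: insert j at [4, 6] -> counters=[0,0,0,0,2,0,3,2,0,2,0,0,0,1,0,0,0,0,0]
Step 6: insert qu at [0, 1] -> counters=[1,1,0,0,2,0,3,2,0,2,0,0,0,1,0,0,0,0,0]
Step 7: delete qu at [0, 1] -> counters=[0,0,0,0,2,0,3,2,0,2,0,0,0,1,0,0,0,0,0]
Step 8: insert j at [4, 6] -> counters=[0,0,0,0,3,0,4,2,0,2,0,0,0,1,0,0,0,0,0]
Final counters=[0,0,0,0,3,0,4,2,0,2,0,0,0,1,0,0,0,0,0] -> counters[6]=4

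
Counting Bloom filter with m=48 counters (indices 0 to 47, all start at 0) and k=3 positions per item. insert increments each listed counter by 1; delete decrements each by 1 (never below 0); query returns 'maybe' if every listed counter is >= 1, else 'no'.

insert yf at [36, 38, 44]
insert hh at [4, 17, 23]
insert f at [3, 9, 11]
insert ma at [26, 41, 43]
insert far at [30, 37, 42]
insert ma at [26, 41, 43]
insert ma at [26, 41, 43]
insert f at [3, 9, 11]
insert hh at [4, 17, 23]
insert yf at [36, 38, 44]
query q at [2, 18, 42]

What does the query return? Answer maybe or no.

Step 1: insert yf at [36, 38, 44] -> counters=[0,0,0,0,0,0,0,0,0,0,0,0,0,0,0,0,0,0,0,0,0,0,0,0,0,0,0,0,0,0,0,0,0,0,0,0,1,0,1,0,0,0,0,0,1,0,0,0]
Step 2: insert hh at [4, 17, 23] -> counters=[0,0,0,0,1,0,0,0,0,0,0,0,0,0,0,0,0,1,0,0,0,0,0,1,0,0,0,0,0,0,0,0,0,0,0,0,1,0,1,0,0,0,0,0,1,0,0,0]
Step 3: insert f at [3, 9, 11] -> counters=[0,0,0,1,1,0,0,0,0,1,0,1,0,0,0,0,0,1,0,0,0,0,0,1,0,0,0,0,0,0,0,0,0,0,0,0,1,0,1,0,0,0,0,0,1,0,0,0]
Step 4: insert ma at [26, 41, 43] -> counters=[0,0,0,1,1,0,0,0,0,1,0,1,0,0,0,0,0,1,0,0,0,0,0,1,0,0,1,0,0,0,0,0,0,0,0,0,1,0,1,0,0,1,0,1,1,0,0,0]
Step 5: insert far at [30, 37, 42] -> counters=[0,0,0,1,1,0,0,0,0,1,0,1,0,0,0,0,0,1,0,0,0,0,0,1,0,0,1,0,0,0,1,0,0,0,0,0,1,1,1,0,0,1,1,1,1,0,0,0]
Step 6: insert ma at [26, 41, 43] -> counters=[0,0,0,1,1,0,0,0,0,1,0,1,0,0,0,0,0,1,0,0,0,0,0,1,0,0,2,0,0,0,1,0,0,0,0,0,1,1,1,0,0,2,1,2,1,0,0,0]
Step 7: insert ma at [26, 41, 43] -> counters=[0,0,0,1,1,0,0,0,0,1,0,1,0,0,0,0,0,1,0,0,0,0,0,1,0,0,3,0,0,0,1,0,0,0,0,0,1,1,1,0,0,3,1,3,1,0,0,0]
Step 8: insert f at [3, 9, 11] -> counters=[0,0,0,2,1,0,0,0,0,2,0,2,0,0,0,0,0,1,0,0,0,0,0,1,0,0,3,0,0,0,1,0,0,0,0,0,1,1,1,0,0,3,1,3,1,0,0,0]
Step 9: insert hh at [4, 17, 23] -> counters=[0,0,0,2,2,0,0,0,0,2,0,2,0,0,0,0,0,2,0,0,0,0,0,2,0,0,3,0,0,0,1,0,0,0,0,0,1,1,1,0,0,3,1,3,1,0,0,0]
Step 10: insert yf at [36, 38, 44] -> counters=[0,0,0,2,2,0,0,0,0,2,0,2,0,0,0,0,0,2,0,0,0,0,0,2,0,0,3,0,0,0,1,0,0,0,0,0,2,1,2,0,0,3,1,3,2,0,0,0]
Query q: check counters[2]=0 counters[18]=0 counters[42]=1 -> no

Answer: no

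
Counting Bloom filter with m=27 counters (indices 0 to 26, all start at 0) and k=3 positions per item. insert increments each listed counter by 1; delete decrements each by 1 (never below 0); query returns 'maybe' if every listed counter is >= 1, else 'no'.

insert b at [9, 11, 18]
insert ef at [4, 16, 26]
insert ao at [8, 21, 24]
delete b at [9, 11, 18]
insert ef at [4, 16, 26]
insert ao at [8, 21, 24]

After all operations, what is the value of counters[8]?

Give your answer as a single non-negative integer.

Step 1: insert b at [9, 11, 18] -> counters=[0,0,0,0,0,0,0,0,0,1,0,1,0,0,0,0,0,0,1,0,0,0,0,0,0,0,0]
Step 2: insert ef at [4, 16, 26] -> counters=[0,0,0,0,1,0,0,0,0,1,0,1,0,0,0,0,1,0,1,0,0,0,0,0,0,0,1]
Step 3: insert ao at [8, 21, 24] -> counters=[0,0,0,0,1,0,0,0,1,1,0,1,0,0,0,0,1,0,1,0,0,1,0,0,1,0,1]
Step 4: delete b at [9, 11, 18] -> counters=[0,0,0,0,1,0,0,0,1,0,0,0,0,0,0,0,1,0,0,0,0,1,0,0,1,0,1]
Step 5: insert ef at [4, 16, 26] -> counters=[0,0,0,0,2,0,0,0,1,0,0,0,0,0,0,0,2,0,0,0,0,1,0,0,1,0,2]
Step 6: insert ao at [8, 21, 24] -> counters=[0,0,0,0,2,0,0,0,2,0,0,0,0,0,0,0,2,0,0,0,0,2,0,0,2,0,2]
Final counters=[0,0,0,0,2,0,0,0,2,0,0,0,0,0,0,0,2,0,0,0,0,2,0,0,2,0,2] -> counters[8]=2

Answer: 2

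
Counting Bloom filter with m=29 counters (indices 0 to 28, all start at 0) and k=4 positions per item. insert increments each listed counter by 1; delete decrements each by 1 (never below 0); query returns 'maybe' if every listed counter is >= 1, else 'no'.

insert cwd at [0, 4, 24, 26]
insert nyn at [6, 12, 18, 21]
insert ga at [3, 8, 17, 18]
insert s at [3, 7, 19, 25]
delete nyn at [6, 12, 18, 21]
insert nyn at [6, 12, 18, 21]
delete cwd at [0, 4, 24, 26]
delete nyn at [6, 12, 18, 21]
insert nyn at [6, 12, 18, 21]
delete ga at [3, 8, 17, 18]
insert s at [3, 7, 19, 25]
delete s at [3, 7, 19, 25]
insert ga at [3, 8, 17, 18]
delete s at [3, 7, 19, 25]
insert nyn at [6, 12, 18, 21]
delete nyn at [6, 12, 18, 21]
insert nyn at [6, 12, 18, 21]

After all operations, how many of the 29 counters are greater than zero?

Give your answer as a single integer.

Step 1: insert cwd at [0, 4, 24, 26] -> counters=[1,0,0,0,1,0,0,0,0,0,0,0,0,0,0,0,0,0,0,0,0,0,0,0,1,0,1,0,0]
Step 2: insert nyn at [6, 12, 18, 21] -> counters=[1,0,0,0,1,0,1,0,0,0,0,0,1,0,0,0,0,0,1,0,0,1,0,0,1,0,1,0,0]
Step 3: insert ga at [3, 8, 17, 18] -> counters=[1,0,0,1,1,0,1,0,1,0,0,0,1,0,0,0,0,1,2,0,0,1,0,0,1,0,1,0,0]
Step 4: insert s at [3, 7, 19, 25] -> counters=[1,0,0,2,1,0,1,1,1,0,0,0,1,0,0,0,0,1,2,1,0,1,0,0,1,1,1,0,0]
Step 5: delete nyn at [6, 12, 18, 21] -> counters=[1,0,0,2,1,0,0,1,1,0,0,0,0,0,0,0,0,1,1,1,0,0,0,0,1,1,1,0,0]
Step 6: insert nyn at [6, 12, 18, 21] -> counters=[1,0,0,2,1,0,1,1,1,0,0,0,1,0,0,0,0,1,2,1,0,1,0,0,1,1,1,0,0]
Step 7: delete cwd at [0, 4, 24, 26] -> counters=[0,0,0,2,0,0,1,1,1,0,0,0,1,0,0,0,0,1,2,1,0,1,0,0,0,1,0,0,0]
Step 8: delete nyn at [6, 12, 18, 21] -> counters=[0,0,0,2,0,0,0,1,1,0,0,0,0,0,0,0,0,1,1,1,0,0,0,0,0,1,0,0,0]
Step 9: insert nyn at [6, 12, 18, 21] -> counters=[0,0,0,2,0,0,1,1,1,0,0,0,1,0,0,0,0,1,2,1,0,1,0,0,0,1,0,0,0]
Step 10: delete ga at [3, 8, 17, 18] -> counters=[0,0,0,1,0,0,1,1,0,0,0,0,1,0,0,0,0,0,1,1,0,1,0,0,0,1,0,0,0]
Step 11: insert s at [3, 7, 19, 25] -> counters=[0,0,0,2,0,0,1,2,0,0,0,0,1,0,0,0,0,0,1,2,0,1,0,0,0,2,0,0,0]
Step 12: delete s at [3, 7, 19, 25] -> counters=[0,0,0,1,0,0,1,1,0,0,0,0,1,0,0,0,0,0,1,1,0,1,0,0,0,1,0,0,0]
Step 13: insert ga at [3, 8, 17, 18] -> counters=[0,0,0,2,0,0,1,1,1,0,0,0,1,0,0,0,0,1,2,1,0,1,0,0,0,1,0,0,0]
Step 14: delete s at [3, 7, 19, 25] -> counters=[0,0,0,1,0,0,1,0,1,0,0,0,1,0,0,0,0,1,2,0,0,1,0,0,0,0,0,0,0]
Step 15: insert nyn at [6, 12, 18, 21] -> counters=[0,0,0,1,0,0,2,0,1,0,0,0,2,0,0,0,0,1,3,0,0,2,0,0,0,0,0,0,0]
Step 16: delete nyn at [6, 12, 18, 21] -> counters=[0,0,0,1,0,0,1,0,1,0,0,0,1,0,0,0,0,1,2,0,0,1,0,0,0,0,0,0,0]
Step 17: insert nyn at [6, 12, 18, 21] -> counters=[0,0,0,1,0,0,2,0,1,0,0,0,2,0,0,0,0,1,3,0,0,2,0,0,0,0,0,0,0]
Final counters=[0,0,0,1,0,0,2,0,1,0,0,0,2,0,0,0,0,1,3,0,0,2,0,0,0,0,0,0,0] -> 7 nonzero

Answer: 7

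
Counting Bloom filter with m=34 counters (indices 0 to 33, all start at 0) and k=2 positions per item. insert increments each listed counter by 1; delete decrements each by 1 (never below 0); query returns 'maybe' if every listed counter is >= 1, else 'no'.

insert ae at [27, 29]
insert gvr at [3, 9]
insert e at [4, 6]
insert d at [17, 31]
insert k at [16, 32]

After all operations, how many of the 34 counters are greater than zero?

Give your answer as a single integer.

Answer: 10

Derivation:
Step 1: insert ae at [27, 29] -> counters=[0,0,0,0,0,0,0,0,0,0,0,0,0,0,0,0,0,0,0,0,0,0,0,0,0,0,0,1,0,1,0,0,0,0]
Step 2: insert gvr at [3, 9] -> counters=[0,0,0,1,0,0,0,0,0,1,0,0,0,0,0,0,0,0,0,0,0,0,0,0,0,0,0,1,0,1,0,0,0,0]
Step 3: insert e at [4, 6] -> counters=[0,0,0,1,1,0,1,0,0,1,0,0,0,0,0,0,0,0,0,0,0,0,0,0,0,0,0,1,0,1,0,0,0,0]
Step 4: insert d at [17, 31] -> counters=[0,0,0,1,1,0,1,0,0,1,0,0,0,0,0,0,0,1,0,0,0,0,0,0,0,0,0,1,0,1,0,1,0,0]
Step 5: insert k at [16, 32] -> counters=[0,0,0,1,1,0,1,0,0,1,0,0,0,0,0,0,1,1,0,0,0,0,0,0,0,0,0,1,0,1,0,1,1,0]
Final counters=[0,0,0,1,1,0,1,0,0,1,0,0,0,0,0,0,1,1,0,0,0,0,0,0,0,0,0,1,0,1,0,1,1,0] -> 10 nonzero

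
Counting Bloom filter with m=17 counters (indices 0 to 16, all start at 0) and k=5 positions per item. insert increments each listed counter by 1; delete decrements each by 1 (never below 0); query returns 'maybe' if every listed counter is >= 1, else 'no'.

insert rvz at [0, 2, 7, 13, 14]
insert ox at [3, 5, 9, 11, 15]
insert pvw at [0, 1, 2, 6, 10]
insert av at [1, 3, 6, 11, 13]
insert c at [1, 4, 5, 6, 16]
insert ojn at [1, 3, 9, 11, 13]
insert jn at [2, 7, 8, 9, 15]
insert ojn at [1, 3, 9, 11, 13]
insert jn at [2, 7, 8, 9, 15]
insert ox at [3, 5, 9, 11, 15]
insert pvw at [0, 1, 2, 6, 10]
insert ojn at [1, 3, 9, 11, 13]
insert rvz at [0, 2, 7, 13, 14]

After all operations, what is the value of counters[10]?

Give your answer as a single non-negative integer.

Step 1: insert rvz at [0, 2, 7, 13, 14] -> counters=[1,0,1,0,0,0,0,1,0,0,0,0,0,1,1,0,0]
Step 2: insert ox at [3, 5, 9, 11, 15] -> counters=[1,0,1,1,0,1,0,1,0,1,0,1,0,1,1,1,0]
Step 3: insert pvw at [0, 1, 2, 6, 10] -> counters=[2,1,2,1,0,1,1,1,0,1,1,1,0,1,1,1,0]
Step 4: insert av at [1, 3, 6, 11, 13] -> counters=[2,2,2,2,0,1,2,1,0,1,1,2,0,2,1,1,0]
Step 5: insert c at [1, 4, 5, 6, 16] -> counters=[2,3,2,2,1,2,3,1,0,1,1,2,0,2,1,1,1]
Step 6: insert ojn at [1, 3, 9, 11, 13] -> counters=[2,4,2,3,1,2,3,1,0,2,1,3,0,3,1,1,1]
Step 7: insert jn at [2, 7, 8, 9, 15] -> counters=[2,4,3,3,1,2,3,2,1,3,1,3,0,3,1,2,1]
Step 8: insert ojn at [1, 3, 9, 11, 13] -> counters=[2,5,3,4,1,2,3,2,1,4,1,4,0,4,1,2,1]
Step 9: insert jn at [2, 7, 8, 9, 15] -> counters=[2,5,4,4,1,2,3,3,2,5,1,4,0,4,1,3,1]
Step 10: insert ox at [3, 5, 9, 11, 15] -> counters=[2,5,4,5,1,3,3,3,2,6,1,5,0,4,1,4,1]
Step 11: insert pvw at [0, 1, 2, 6, 10] -> counters=[3,6,5,5,1,3,4,3,2,6,2,5,0,4,1,4,1]
Step 12: insert ojn at [1, 3, 9, 11, 13] -> counters=[3,7,5,6,1,3,4,3,2,7,2,6,0,5,1,4,1]
Step 13: insert rvz at [0, 2, 7, 13, 14] -> counters=[4,7,6,6,1,3,4,4,2,7,2,6,0,6,2,4,1]
Final counters=[4,7,6,6,1,3,4,4,2,7,2,6,0,6,2,4,1] -> counters[10]=2

Answer: 2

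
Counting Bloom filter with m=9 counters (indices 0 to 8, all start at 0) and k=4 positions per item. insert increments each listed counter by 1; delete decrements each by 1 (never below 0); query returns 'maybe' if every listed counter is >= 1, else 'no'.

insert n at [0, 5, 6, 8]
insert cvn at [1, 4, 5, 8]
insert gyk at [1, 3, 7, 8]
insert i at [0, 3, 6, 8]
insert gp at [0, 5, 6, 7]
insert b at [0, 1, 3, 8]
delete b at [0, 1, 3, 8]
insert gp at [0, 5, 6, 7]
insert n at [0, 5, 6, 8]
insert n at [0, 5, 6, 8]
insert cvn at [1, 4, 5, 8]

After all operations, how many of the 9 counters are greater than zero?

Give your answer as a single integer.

Answer: 8

Derivation:
Step 1: insert n at [0, 5, 6, 8] -> counters=[1,0,0,0,0,1,1,0,1]
Step 2: insert cvn at [1, 4, 5, 8] -> counters=[1,1,0,0,1,2,1,0,2]
Step 3: insert gyk at [1, 3, 7, 8] -> counters=[1,2,0,1,1,2,1,1,3]
Step 4: insert i at [0, 3, 6, 8] -> counters=[2,2,0,2,1,2,2,1,4]
Step 5: insert gp at [0, 5, 6, 7] -> counters=[3,2,0,2,1,3,3,2,4]
Step 6: insert b at [0, 1, 3, 8] -> counters=[4,3,0,3,1,3,3,2,5]
Step 7: delete b at [0, 1, 3, 8] -> counters=[3,2,0,2,1,3,3,2,4]
Step 8: insert gp at [0, 5, 6, 7] -> counters=[4,2,0,2,1,4,4,3,4]
Step 9: insert n at [0, 5, 6, 8] -> counters=[5,2,0,2,1,5,5,3,5]
Step 10: insert n at [0, 5, 6, 8] -> counters=[6,2,0,2,1,6,6,3,6]
Step 11: insert cvn at [1, 4, 5, 8] -> counters=[6,3,0,2,2,7,6,3,7]
Final counters=[6,3,0,2,2,7,6,3,7] -> 8 nonzero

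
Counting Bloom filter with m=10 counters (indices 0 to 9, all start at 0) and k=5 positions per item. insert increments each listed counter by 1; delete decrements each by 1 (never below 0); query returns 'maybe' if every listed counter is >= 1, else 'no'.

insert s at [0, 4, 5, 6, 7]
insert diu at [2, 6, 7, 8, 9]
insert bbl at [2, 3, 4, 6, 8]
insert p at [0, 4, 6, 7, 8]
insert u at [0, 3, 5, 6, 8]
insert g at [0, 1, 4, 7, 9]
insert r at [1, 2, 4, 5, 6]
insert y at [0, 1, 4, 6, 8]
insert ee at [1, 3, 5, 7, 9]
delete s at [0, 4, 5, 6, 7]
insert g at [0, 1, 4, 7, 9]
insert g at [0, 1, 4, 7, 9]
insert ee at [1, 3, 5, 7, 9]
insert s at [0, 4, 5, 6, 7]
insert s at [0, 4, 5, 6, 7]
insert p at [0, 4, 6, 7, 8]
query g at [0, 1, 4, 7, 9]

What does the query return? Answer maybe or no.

Step 1: insert s at [0, 4, 5, 6, 7] -> counters=[1,0,0,0,1,1,1,1,0,0]
Step 2: insert diu at [2, 6, 7, 8, 9] -> counters=[1,0,1,0,1,1,2,2,1,1]
Step 3: insert bbl at [2, 3, 4, 6, 8] -> counters=[1,0,2,1,2,1,3,2,2,1]
Step 4: insert p at [0, 4, 6, 7, 8] -> counters=[2,0,2,1,3,1,4,3,3,1]
Step 5: insert u at [0, 3, 5, 6, 8] -> counters=[3,0,2,2,3,2,5,3,4,1]
Step 6: insert g at [0, 1, 4, 7, 9] -> counters=[4,1,2,2,4,2,5,4,4,2]
Step 7: insert r at [1, 2, 4, 5, 6] -> counters=[4,2,3,2,5,3,6,4,4,2]
Step 8: insert y at [0, 1, 4, 6, 8] -> counters=[5,3,3,2,6,3,7,4,5,2]
Step 9: insert ee at [1, 3, 5, 7, 9] -> counters=[5,4,3,3,6,4,7,5,5,3]
Step 10: delete s at [0, 4, 5, 6, 7] -> counters=[4,4,3,3,5,3,6,4,5,3]
Step 11: insert g at [0, 1, 4, 7, 9] -> counters=[5,5,3,3,6,3,6,5,5,4]
Step 12: insert g at [0, 1, 4, 7, 9] -> counters=[6,6,3,3,7,3,6,6,5,5]
Step 13: insert ee at [1, 3, 5, 7, 9] -> counters=[6,7,3,4,7,4,6,7,5,6]
Step 14: insert s at [0, 4, 5, 6, 7] -> counters=[7,7,3,4,8,5,7,8,5,6]
Step 15: insert s at [0, 4, 5, 6, 7] -> counters=[8,7,3,4,9,6,8,9,5,6]
Step 16: insert p at [0, 4, 6, 7, 8] -> counters=[9,7,3,4,10,6,9,10,6,6]
Query g: check counters[0]=9 counters[1]=7 counters[4]=10 counters[7]=10 counters[9]=6 -> maybe

Answer: maybe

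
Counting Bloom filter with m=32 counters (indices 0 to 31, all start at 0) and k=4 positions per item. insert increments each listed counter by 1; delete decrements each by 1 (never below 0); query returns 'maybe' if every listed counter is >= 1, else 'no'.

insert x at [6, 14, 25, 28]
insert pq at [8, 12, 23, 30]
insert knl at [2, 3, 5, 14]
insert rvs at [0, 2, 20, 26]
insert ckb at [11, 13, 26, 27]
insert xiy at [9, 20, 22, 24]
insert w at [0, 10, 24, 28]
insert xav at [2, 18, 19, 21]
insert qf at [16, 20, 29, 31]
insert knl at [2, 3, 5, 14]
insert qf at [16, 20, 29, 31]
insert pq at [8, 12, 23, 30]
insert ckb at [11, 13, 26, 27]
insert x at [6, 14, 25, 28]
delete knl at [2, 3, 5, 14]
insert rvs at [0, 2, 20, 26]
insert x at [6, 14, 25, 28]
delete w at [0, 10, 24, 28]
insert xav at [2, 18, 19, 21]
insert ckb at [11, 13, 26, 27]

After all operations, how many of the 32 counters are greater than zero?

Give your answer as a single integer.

Step 1: insert x at [6, 14, 25, 28] -> counters=[0,0,0,0,0,0,1,0,0,0,0,0,0,0,1,0,0,0,0,0,0,0,0,0,0,1,0,0,1,0,0,0]
Step 2: insert pq at [8, 12, 23, 30] -> counters=[0,0,0,0,0,0,1,0,1,0,0,0,1,0,1,0,0,0,0,0,0,0,0,1,0,1,0,0,1,0,1,0]
Step 3: insert knl at [2, 3, 5, 14] -> counters=[0,0,1,1,0,1,1,0,1,0,0,0,1,0,2,0,0,0,0,0,0,0,0,1,0,1,0,0,1,0,1,0]
Step 4: insert rvs at [0, 2, 20, 26] -> counters=[1,0,2,1,0,1,1,0,1,0,0,0,1,0,2,0,0,0,0,0,1,0,0,1,0,1,1,0,1,0,1,0]
Step 5: insert ckb at [11, 13, 26, 27] -> counters=[1,0,2,1,0,1,1,0,1,0,0,1,1,1,2,0,0,0,0,0,1,0,0,1,0,1,2,1,1,0,1,0]
Step 6: insert xiy at [9, 20, 22, 24] -> counters=[1,0,2,1,0,1,1,0,1,1,0,1,1,1,2,0,0,0,0,0,2,0,1,1,1,1,2,1,1,0,1,0]
Step 7: insert w at [0, 10, 24, 28] -> counters=[2,0,2,1,0,1,1,0,1,1,1,1,1,1,2,0,0,0,0,0,2,0,1,1,2,1,2,1,2,0,1,0]
Step 8: insert xav at [2, 18, 19, 21] -> counters=[2,0,3,1,0,1,1,0,1,1,1,1,1,1,2,0,0,0,1,1,2,1,1,1,2,1,2,1,2,0,1,0]
Step 9: insert qf at [16, 20, 29, 31] -> counters=[2,0,3,1,0,1,1,0,1,1,1,1,1,1,2,0,1,0,1,1,3,1,1,1,2,1,2,1,2,1,1,1]
Step 10: insert knl at [2, 3, 5, 14] -> counters=[2,0,4,2,0,2,1,0,1,1,1,1,1,1,3,0,1,0,1,1,3,1,1,1,2,1,2,1,2,1,1,1]
Step 11: insert qf at [16, 20, 29, 31] -> counters=[2,0,4,2,0,2,1,0,1,1,1,1,1,1,3,0,2,0,1,1,4,1,1,1,2,1,2,1,2,2,1,2]
Step 12: insert pq at [8, 12, 23, 30] -> counters=[2,0,4,2,0,2,1,0,2,1,1,1,2,1,3,0,2,0,1,1,4,1,1,2,2,1,2,1,2,2,2,2]
Step 13: insert ckb at [11, 13, 26, 27] -> counters=[2,0,4,2,0,2,1,0,2,1,1,2,2,2,3,0,2,0,1,1,4,1,1,2,2,1,3,2,2,2,2,2]
Step 14: insert x at [6, 14, 25, 28] -> counters=[2,0,4,2,0,2,2,0,2,1,1,2,2,2,4,0,2,0,1,1,4,1,1,2,2,2,3,2,3,2,2,2]
Step 15: delete knl at [2, 3, 5, 14] -> counters=[2,0,3,1,0,1,2,0,2,1,1,2,2,2,3,0,2,0,1,1,4,1,1,2,2,2,3,2,3,2,2,2]
Step 16: insert rvs at [0, 2, 20, 26] -> counters=[3,0,4,1,0,1,2,0,2,1,1,2,2,2,3,0,2,0,1,1,5,1,1,2,2,2,4,2,3,2,2,2]
Step 17: insert x at [6, 14, 25, 28] -> counters=[3,0,4,1,0,1,3,0,2,1,1,2,2,2,4,0,2,0,1,1,5,1,1,2,2,3,4,2,4,2,2,2]
Step 18: delete w at [0, 10, 24, 28] -> counters=[2,0,4,1,0,1,3,0,2,1,0,2,2,2,4,0,2,0,1,1,5,1,1,2,1,3,4,2,3,2,2,2]
Step 19: insert xav at [2, 18, 19, 21] -> counters=[2,0,5,1,0,1,3,0,2,1,0,2,2,2,4,0,2,0,2,2,5,2,1,2,1,3,4,2,3,2,2,2]
Step 20: insert ckb at [11, 13, 26, 27] -> counters=[2,0,5,1,0,1,3,0,2,1,0,3,2,3,4,0,2,0,2,2,5,2,1,2,1,3,5,3,3,2,2,2]
Final counters=[2,0,5,1,0,1,3,0,2,1,0,3,2,3,4,0,2,0,2,2,5,2,1,2,1,3,5,3,3,2,2,2] -> 26 nonzero

Answer: 26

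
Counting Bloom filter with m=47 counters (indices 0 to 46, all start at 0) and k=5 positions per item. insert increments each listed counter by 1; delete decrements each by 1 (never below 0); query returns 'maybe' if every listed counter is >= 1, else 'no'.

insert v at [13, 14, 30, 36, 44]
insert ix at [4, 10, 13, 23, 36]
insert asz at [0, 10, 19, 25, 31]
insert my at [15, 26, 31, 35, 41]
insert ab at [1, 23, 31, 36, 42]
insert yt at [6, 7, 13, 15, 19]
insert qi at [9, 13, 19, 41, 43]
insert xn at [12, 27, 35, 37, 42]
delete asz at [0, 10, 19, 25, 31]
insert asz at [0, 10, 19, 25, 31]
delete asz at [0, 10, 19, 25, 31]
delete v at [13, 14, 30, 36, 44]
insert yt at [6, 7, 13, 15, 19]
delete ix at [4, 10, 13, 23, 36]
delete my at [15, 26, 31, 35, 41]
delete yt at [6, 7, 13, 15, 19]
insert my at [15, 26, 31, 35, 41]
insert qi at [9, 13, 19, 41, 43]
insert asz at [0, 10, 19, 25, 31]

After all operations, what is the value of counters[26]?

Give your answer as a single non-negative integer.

Answer: 1

Derivation:
Step 1: insert v at [13, 14, 30, 36, 44] -> counters=[0,0,0,0,0,0,0,0,0,0,0,0,0,1,1,0,0,0,0,0,0,0,0,0,0,0,0,0,0,0,1,0,0,0,0,0,1,0,0,0,0,0,0,0,1,0,0]
Step 2: insert ix at [4, 10, 13, 23, 36] -> counters=[0,0,0,0,1,0,0,0,0,0,1,0,0,2,1,0,0,0,0,0,0,0,0,1,0,0,0,0,0,0,1,0,0,0,0,0,2,0,0,0,0,0,0,0,1,0,0]
Step 3: insert asz at [0, 10, 19, 25, 31] -> counters=[1,0,0,0,1,0,0,0,0,0,2,0,0,2,1,0,0,0,0,1,0,0,0,1,0,1,0,0,0,0,1,1,0,0,0,0,2,0,0,0,0,0,0,0,1,0,0]
Step 4: insert my at [15, 26, 31, 35, 41] -> counters=[1,0,0,0,1,0,0,0,0,0,2,0,0,2,1,1,0,0,0,1,0,0,0,1,0,1,1,0,0,0,1,2,0,0,0,1,2,0,0,0,0,1,0,0,1,0,0]
Step 5: insert ab at [1, 23, 31, 36, 42] -> counters=[1,1,0,0,1,0,0,0,0,0,2,0,0,2,1,1,0,0,0,1,0,0,0,2,0,1,1,0,0,0,1,3,0,0,0,1,3,0,0,0,0,1,1,0,1,0,0]
Step 6: insert yt at [6, 7, 13, 15, 19] -> counters=[1,1,0,0,1,0,1,1,0,0,2,0,0,3,1,2,0,0,0,2,0,0,0,2,0,1,1,0,0,0,1,3,0,0,0,1,3,0,0,0,0,1,1,0,1,0,0]
Step 7: insert qi at [9, 13, 19, 41, 43] -> counters=[1,1,0,0,1,0,1,1,0,1,2,0,0,4,1,2,0,0,0,3,0,0,0,2,0,1,1,0,0,0,1,3,0,0,0,1,3,0,0,0,0,2,1,1,1,0,0]
Step 8: insert xn at [12, 27, 35, 37, 42] -> counters=[1,1,0,0,1,0,1,1,0,1,2,0,1,4,1,2,0,0,0,3,0,0,0,2,0,1,1,1,0,0,1,3,0,0,0,2,3,1,0,0,0,2,2,1,1,0,0]
Step 9: delete asz at [0, 10, 19, 25, 31] -> counters=[0,1,0,0,1,0,1,1,0,1,1,0,1,4,1,2,0,0,0,2,0,0,0,2,0,0,1,1,0,0,1,2,0,0,0,2,3,1,0,0,0,2,2,1,1,0,0]
Step 10: insert asz at [0, 10, 19, 25, 31] -> counters=[1,1,0,0,1,0,1,1,0,1,2,0,1,4,1,2,0,0,0,3,0,0,0,2,0,1,1,1,0,0,1,3,0,0,0,2,3,1,0,0,0,2,2,1,1,0,0]
Step 11: delete asz at [0, 10, 19, 25, 31] -> counters=[0,1,0,0,1,0,1,1,0,1,1,0,1,4,1,2,0,0,0,2,0,0,0,2,0,0,1,1,0,0,1,2,0,0,0,2,3,1,0,0,0,2,2,1,1,0,0]
Step 12: delete v at [13, 14, 30, 36, 44] -> counters=[0,1,0,0,1,0,1,1,0,1,1,0,1,3,0,2,0,0,0,2,0,0,0,2,0,0,1,1,0,0,0,2,0,0,0,2,2,1,0,0,0,2,2,1,0,0,0]
Step 13: insert yt at [6, 7, 13, 15, 19] -> counters=[0,1,0,0,1,0,2,2,0,1,1,0,1,4,0,3,0,0,0,3,0,0,0,2,0,0,1,1,0,0,0,2,0,0,0,2,2,1,0,0,0,2,2,1,0,0,0]
Step 14: delete ix at [4, 10, 13, 23, 36] -> counters=[0,1,0,0,0,0,2,2,0,1,0,0,1,3,0,3,0,0,0,3,0,0,0,1,0,0,1,1,0,0,0,2,0,0,0,2,1,1,0,0,0,2,2,1,0,0,0]
Step 15: delete my at [15, 26, 31, 35, 41] -> counters=[0,1,0,0,0,0,2,2,0,1,0,0,1,3,0,2,0,0,0,3,0,0,0,1,0,0,0,1,0,0,0,1,0,0,0,1,1,1,0,0,0,1,2,1,0,0,0]
Step 16: delete yt at [6, 7, 13, 15, 19] -> counters=[0,1,0,0,0,0,1,1,0,1,0,0,1,2,0,1,0,0,0,2,0,0,0,1,0,0,0,1,0,0,0,1,0,0,0,1,1,1,0,0,0,1,2,1,0,0,0]
Step 17: insert my at [15, 26, 31, 35, 41] -> counters=[0,1,0,0,0,0,1,1,0,1,0,0,1,2,0,2,0,0,0,2,0,0,0,1,0,0,1,1,0,0,0,2,0,0,0,2,1,1,0,0,0,2,2,1,0,0,0]
Step 18: insert qi at [9, 13, 19, 41, 43] -> counters=[0,1,0,0,0,0,1,1,0,2,0,0,1,3,0,2,0,0,0,3,0,0,0,1,0,0,1,1,0,0,0,2,0,0,0,2,1,1,0,0,0,3,2,2,0,0,0]
Step 19: insert asz at [0, 10, 19, 25, 31] -> counters=[1,1,0,0,0,0,1,1,0,2,1,0,1,3,0,2,0,0,0,4,0,0,0,1,0,1,1,1,0,0,0,3,0,0,0,2,1,1,0,0,0,3,2,2,0,0,0]
Final counters=[1,1,0,0,0,0,1,1,0,2,1,0,1,3,0,2,0,0,0,4,0,0,0,1,0,1,1,1,0,0,0,3,0,0,0,2,1,1,0,0,0,3,2,2,0,0,0] -> counters[26]=1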